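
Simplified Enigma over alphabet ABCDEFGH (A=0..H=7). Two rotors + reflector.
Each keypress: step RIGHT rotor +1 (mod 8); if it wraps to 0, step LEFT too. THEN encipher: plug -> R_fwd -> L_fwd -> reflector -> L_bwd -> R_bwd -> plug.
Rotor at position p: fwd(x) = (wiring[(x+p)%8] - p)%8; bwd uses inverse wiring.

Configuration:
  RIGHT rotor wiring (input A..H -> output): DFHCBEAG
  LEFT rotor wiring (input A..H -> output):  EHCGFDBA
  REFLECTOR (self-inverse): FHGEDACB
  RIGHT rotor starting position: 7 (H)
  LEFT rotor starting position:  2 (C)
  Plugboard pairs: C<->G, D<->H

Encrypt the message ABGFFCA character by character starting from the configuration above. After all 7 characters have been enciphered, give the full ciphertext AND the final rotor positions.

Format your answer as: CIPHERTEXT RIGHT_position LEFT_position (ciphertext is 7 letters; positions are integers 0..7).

Char 1 ('A'): step: R->0, L->3 (L advanced); A->plug->A->R->D->L->G->refl->C->L'->B->R'->E->plug->E
Char 2 ('B'): step: R->1, L=3; B->plug->B->R->G->L->E->refl->D->L'->A->R'->D->plug->H
Char 3 ('G'): step: R->2, L=3; G->plug->C->R->H->L->H->refl->B->L'->F->R'->A->plug->A
Char 4 ('F'): step: R->3, L=3; F->plug->F->R->A->L->D->refl->E->L'->G->R'->B->plug->B
Char 5 ('F'): step: R->4, L=3; F->plug->F->R->B->L->C->refl->G->L'->D->R'->G->plug->C
Char 6 ('C'): step: R->5, L=3; C->plug->G->R->F->L->B->refl->H->L'->H->R'->A->plug->A
Char 7 ('A'): step: R->6, L=3; A->plug->A->R->C->L->A->refl->F->L'->E->R'->F->plug->F
Final: ciphertext=EHABCAF, RIGHT=6, LEFT=3

Answer: EHABCAF 6 3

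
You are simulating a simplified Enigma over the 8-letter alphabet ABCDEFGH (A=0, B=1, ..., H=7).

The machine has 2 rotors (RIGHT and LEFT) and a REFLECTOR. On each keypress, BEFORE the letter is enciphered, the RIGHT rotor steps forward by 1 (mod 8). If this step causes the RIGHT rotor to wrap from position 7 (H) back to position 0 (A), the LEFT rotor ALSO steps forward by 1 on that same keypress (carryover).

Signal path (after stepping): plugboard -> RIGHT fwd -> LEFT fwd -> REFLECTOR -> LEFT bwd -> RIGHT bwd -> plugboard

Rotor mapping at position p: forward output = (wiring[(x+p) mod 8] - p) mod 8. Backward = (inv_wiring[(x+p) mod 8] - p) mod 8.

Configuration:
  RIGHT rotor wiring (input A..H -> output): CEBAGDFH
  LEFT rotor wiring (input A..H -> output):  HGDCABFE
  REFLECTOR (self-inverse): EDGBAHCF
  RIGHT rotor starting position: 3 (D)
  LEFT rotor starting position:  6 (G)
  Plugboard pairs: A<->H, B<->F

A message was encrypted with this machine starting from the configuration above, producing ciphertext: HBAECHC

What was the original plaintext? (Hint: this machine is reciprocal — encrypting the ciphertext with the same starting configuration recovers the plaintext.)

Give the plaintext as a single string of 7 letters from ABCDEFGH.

Answer: FFEABAB

Derivation:
Char 1 ('H'): step: R->4, L=6; H->plug->A->R->C->L->B->refl->D->L'->H->R'->B->plug->F
Char 2 ('B'): step: R->5, L=6; B->plug->F->R->E->L->F->refl->H->L'->A->R'->B->plug->F
Char 3 ('A'): step: R->6, L=6; A->plug->H->R->F->L->E->refl->A->L'->D->R'->E->plug->E
Char 4 ('E'): step: R->7, L=6; E->plug->E->R->B->L->G->refl->C->L'->G->R'->H->plug->A
Char 5 ('C'): step: R->0, L->7 (L advanced); C->plug->C->R->B->L->A->refl->E->L'->D->R'->F->plug->B
Char 6 ('H'): step: R->1, L=7; H->plug->A->R->D->L->E->refl->A->L'->B->R'->H->plug->A
Char 7 ('C'): step: R->2, L=7; C->plug->C->R->E->L->D->refl->B->L'->F->R'->F->plug->B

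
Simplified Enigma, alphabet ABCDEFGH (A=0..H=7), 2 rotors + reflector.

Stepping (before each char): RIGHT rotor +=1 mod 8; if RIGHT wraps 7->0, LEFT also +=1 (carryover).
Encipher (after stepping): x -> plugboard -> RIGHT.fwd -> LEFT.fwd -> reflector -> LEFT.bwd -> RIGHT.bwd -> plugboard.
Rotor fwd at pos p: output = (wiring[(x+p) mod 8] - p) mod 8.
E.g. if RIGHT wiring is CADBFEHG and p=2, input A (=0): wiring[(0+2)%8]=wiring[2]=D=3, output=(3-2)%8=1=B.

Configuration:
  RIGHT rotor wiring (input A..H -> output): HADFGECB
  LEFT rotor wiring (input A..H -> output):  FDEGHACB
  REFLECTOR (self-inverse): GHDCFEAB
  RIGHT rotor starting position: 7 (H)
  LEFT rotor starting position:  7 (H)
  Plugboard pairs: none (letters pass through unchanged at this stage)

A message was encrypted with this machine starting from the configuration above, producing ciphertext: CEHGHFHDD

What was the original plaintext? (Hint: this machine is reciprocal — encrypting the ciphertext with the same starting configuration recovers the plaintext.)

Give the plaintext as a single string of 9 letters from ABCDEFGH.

Answer: DDABCHCFF

Derivation:
Char 1 ('C'): step: R->0, L->0 (L advanced); C->plug->C->R->D->L->G->refl->A->L'->F->R'->D->plug->D
Char 2 ('E'): step: R->1, L=0; E->plug->E->R->D->L->G->refl->A->L'->F->R'->D->plug->D
Char 3 ('H'): step: R->2, L=0; H->plug->H->R->G->L->C->refl->D->L'->B->R'->A->plug->A
Char 4 ('G'): step: R->3, L=0; G->plug->G->R->F->L->A->refl->G->L'->D->R'->B->plug->B
Char 5 ('H'): step: R->4, L=0; H->plug->H->R->B->L->D->refl->C->L'->G->R'->C->plug->C
Char 6 ('F'): step: R->5, L=0; F->plug->F->R->G->L->C->refl->D->L'->B->R'->H->plug->H
Char 7 ('H'): step: R->6, L=0; H->plug->H->R->G->L->C->refl->D->L'->B->R'->C->plug->C
Char 8 ('D'): step: R->7, L=0; D->plug->D->R->E->L->H->refl->B->L'->H->R'->F->plug->F
Char 9 ('D'): step: R->0, L->1 (L advanced); D->plug->D->R->F->L->B->refl->H->L'->E->R'->F->plug->F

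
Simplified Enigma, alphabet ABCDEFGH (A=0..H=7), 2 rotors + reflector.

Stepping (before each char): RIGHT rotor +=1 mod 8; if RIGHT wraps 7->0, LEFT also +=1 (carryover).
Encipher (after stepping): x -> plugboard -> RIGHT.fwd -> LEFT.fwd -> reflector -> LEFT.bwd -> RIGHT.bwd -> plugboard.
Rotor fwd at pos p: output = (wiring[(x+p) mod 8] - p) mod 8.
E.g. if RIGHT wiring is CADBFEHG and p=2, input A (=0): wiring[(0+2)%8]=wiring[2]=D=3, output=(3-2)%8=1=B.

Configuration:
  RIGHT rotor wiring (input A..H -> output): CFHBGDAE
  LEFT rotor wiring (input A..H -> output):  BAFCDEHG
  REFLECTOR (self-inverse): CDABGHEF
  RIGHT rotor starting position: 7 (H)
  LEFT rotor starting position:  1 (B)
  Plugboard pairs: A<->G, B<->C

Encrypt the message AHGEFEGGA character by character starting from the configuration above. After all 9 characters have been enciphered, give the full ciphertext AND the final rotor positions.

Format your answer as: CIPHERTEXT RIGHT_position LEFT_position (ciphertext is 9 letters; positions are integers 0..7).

Answer: GACCAFAFE 0 3

Derivation:
Char 1 ('A'): step: R->0, L->2 (L advanced); A->plug->G->R->A->L->D->refl->B->L'->C->R'->A->plug->G
Char 2 ('H'): step: R->1, L=2; H->plug->H->R->B->L->A->refl->C->L'->D->R'->G->plug->A
Char 3 ('G'): step: R->2, L=2; G->plug->A->R->F->L->E->refl->G->L'->H->R'->B->plug->C
Char 4 ('E'): step: R->3, L=2; E->plug->E->R->B->L->A->refl->C->L'->D->R'->B->plug->C
Char 5 ('F'): step: R->4, L=2; F->plug->F->R->B->L->A->refl->C->L'->D->R'->G->plug->A
Char 6 ('E'): step: R->5, L=2; E->plug->E->R->A->L->D->refl->B->L'->C->R'->F->plug->F
Char 7 ('G'): step: R->6, L=2; G->plug->A->R->C->L->B->refl->D->L'->A->R'->G->plug->A
Char 8 ('G'): step: R->7, L=2; G->plug->A->R->F->L->E->refl->G->L'->H->R'->F->plug->F
Char 9 ('A'): step: R->0, L->3 (L advanced); A->plug->G->R->A->L->H->refl->F->L'->G->R'->E->plug->E
Final: ciphertext=GACCAFAFE, RIGHT=0, LEFT=3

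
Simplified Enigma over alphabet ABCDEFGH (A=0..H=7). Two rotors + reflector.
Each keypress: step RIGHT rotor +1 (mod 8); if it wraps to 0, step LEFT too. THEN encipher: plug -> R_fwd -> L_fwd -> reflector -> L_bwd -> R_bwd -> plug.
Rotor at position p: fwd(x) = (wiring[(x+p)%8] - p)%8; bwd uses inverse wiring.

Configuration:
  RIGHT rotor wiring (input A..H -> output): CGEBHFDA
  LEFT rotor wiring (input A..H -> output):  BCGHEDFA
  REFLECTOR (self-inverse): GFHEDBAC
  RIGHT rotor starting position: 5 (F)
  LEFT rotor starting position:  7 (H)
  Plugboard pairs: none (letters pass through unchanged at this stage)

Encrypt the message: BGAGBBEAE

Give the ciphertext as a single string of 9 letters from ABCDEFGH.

Char 1 ('B'): step: R->6, L=7; B->plug->B->R->C->L->D->refl->E->L'->G->R'->E->plug->E
Char 2 ('G'): step: R->7, L=7; G->plug->G->R->G->L->E->refl->D->L'->C->R'->E->plug->E
Char 3 ('A'): step: R->0, L->0 (L advanced); A->plug->A->R->C->L->G->refl->A->L'->H->R'->E->plug->E
Char 4 ('G'): step: R->1, L=0; G->plug->G->R->H->L->A->refl->G->L'->C->R'->F->plug->F
Char 5 ('B'): step: R->2, L=0; B->plug->B->R->H->L->A->refl->G->L'->C->R'->A->plug->A
Char 6 ('B'): step: R->3, L=0; B->plug->B->R->E->L->E->refl->D->L'->F->R'->E->plug->E
Char 7 ('E'): step: R->4, L=0; E->plug->E->R->G->L->F->refl->B->L'->A->R'->G->plug->G
Char 8 ('A'): step: R->5, L=0; A->plug->A->R->A->L->B->refl->F->L'->G->R'->B->plug->B
Char 9 ('E'): step: R->6, L=0; E->plug->E->R->G->L->F->refl->B->L'->A->R'->D->plug->D

Answer: EEEFAEGBD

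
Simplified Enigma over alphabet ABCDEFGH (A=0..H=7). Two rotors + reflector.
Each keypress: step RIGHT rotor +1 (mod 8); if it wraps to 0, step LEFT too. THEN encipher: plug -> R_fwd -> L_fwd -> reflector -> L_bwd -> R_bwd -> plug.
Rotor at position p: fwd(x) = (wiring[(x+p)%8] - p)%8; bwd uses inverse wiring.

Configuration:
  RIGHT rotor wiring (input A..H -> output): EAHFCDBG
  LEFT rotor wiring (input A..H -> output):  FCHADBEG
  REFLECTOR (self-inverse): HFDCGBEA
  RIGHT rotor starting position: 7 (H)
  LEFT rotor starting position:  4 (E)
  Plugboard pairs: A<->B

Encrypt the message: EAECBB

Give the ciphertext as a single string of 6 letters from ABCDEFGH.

Answer: BGCACH

Derivation:
Char 1 ('E'): step: R->0, L->5 (L advanced); E->plug->E->R->C->L->B->refl->F->L'->E->R'->A->plug->B
Char 2 ('A'): step: R->1, L=5; A->plug->B->R->G->L->D->refl->C->L'->F->R'->G->plug->G
Char 3 ('E'): step: R->2, L=5; E->plug->E->R->H->L->G->refl->E->L'->A->R'->C->plug->C
Char 4 ('C'): step: R->3, L=5; C->plug->C->R->A->L->E->refl->G->L'->H->R'->B->plug->A
Char 5 ('B'): step: R->4, L=5; B->plug->A->R->G->L->D->refl->C->L'->F->R'->C->plug->C
Char 6 ('B'): step: R->5, L=5; B->plug->A->R->G->L->D->refl->C->L'->F->R'->H->plug->H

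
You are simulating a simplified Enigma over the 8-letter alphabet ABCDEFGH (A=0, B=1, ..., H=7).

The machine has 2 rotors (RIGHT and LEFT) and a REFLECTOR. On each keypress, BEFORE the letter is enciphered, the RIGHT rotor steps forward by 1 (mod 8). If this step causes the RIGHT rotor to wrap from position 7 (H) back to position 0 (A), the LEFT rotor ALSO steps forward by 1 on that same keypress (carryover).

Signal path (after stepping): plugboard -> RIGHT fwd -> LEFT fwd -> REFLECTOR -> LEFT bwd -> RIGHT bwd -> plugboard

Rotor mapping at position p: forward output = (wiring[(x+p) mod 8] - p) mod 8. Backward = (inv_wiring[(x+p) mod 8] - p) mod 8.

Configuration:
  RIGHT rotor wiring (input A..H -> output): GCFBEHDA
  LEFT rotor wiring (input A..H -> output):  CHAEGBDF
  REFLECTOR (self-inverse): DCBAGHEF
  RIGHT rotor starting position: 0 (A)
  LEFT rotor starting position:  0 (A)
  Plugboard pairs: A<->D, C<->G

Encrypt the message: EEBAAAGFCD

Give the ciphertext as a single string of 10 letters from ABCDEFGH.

Char 1 ('E'): step: R->1, L=0; E->plug->E->R->G->L->D->refl->A->L'->C->R'->F->plug->F
Char 2 ('E'): step: R->2, L=0; E->plug->E->R->B->L->H->refl->F->L'->H->R'->B->plug->B
Char 3 ('B'): step: R->3, L=0; B->plug->B->R->B->L->H->refl->F->L'->H->R'->G->plug->C
Char 4 ('A'): step: R->4, L=0; A->plug->D->R->E->L->G->refl->E->L'->D->R'->B->plug->B
Char 5 ('A'): step: R->5, L=0; A->plug->D->R->B->L->H->refl->F->L'->H->R'->H->plug->H
Char 6 ('A'): step: R->6, L=0; A->plug->D->R->E->L->G->refl->E->L'->D->R'->F->plug->F
Char 7 ('G'): step: R->7, L=0; G->plug->C->R->D->L->E->refl->G->L'->E->R'->H->plug->H
Char 8 ('F'): step: R->0, L->1 (L advanced); F->plug->F->R->H->L->B->refl->C->L'->F->R'->C->plug->G
Char 9 ('C'): step: R->1, L=1; C->plug->G->R->H->L->B->refl->C->L'->F->R'->H->plug->H
Char 10 ('D'): step: R->2, L=1; D->plug->A->R->D->L->F->refl->H->L'->B->R'->E->plug->E

Answer: FBCBHFHGHE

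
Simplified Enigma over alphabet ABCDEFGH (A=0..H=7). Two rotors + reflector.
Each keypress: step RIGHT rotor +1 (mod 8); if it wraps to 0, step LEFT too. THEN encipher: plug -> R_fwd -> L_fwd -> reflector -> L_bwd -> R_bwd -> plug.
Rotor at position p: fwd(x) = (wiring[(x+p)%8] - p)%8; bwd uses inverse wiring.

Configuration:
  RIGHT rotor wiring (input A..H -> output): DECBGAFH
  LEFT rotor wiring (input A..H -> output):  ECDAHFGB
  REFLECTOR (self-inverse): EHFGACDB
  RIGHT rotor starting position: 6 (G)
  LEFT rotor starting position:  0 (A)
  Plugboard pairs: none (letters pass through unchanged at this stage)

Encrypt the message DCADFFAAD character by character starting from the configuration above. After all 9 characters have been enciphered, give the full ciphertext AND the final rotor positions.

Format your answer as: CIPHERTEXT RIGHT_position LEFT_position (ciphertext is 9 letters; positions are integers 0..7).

Char 1 ('D'): step: R->7, L=0; D->plug->D->R->D->L->A->refl->E->L'->A->R'->A->plug->A
Char 2 ('C'): step: R->0, L->1 (L advanced); C->plug->C->R->C->L->H->refl->B->L'->A->R'->F->plug->F
Char 3 ('A'): step: R->1, L=1; A->plug->A->R->D->L->G->refl->D->L'->H->R'->E->plug->E
Char 4 ('D'): step: R->2, L=1; D->plug->D->R->G->L->A->refl->E->L'->E->R'->C->plug->C
Char 5 ('F'): step: R->3, L=1; F->plug->F->R->A->L->B->refl->H->L'->C->R'->D->plug->D
Char 6 ('F'): step: R->4, L=1; F->plug->F->R->A->L->B->refl->H->L'->C->R'->A->plug->A
Char 7 ('A'): step: R->5, L=1; A->plug->A->R->D->L->G->refl->D->L'->H->R'->E->plug->E
Char 8 ('A'): step: R->6, L=1; A->plug->A->R->H->L->D->refl->G->L'->D->R'->F->plug->F
Char 9 ('D'): step: R->7, L=1; D->plug->D->R->D->L->G->refl->D->L'->H->R'->F->plug->F
Final: ciphertext=AFECDAEFF, RIGHT=7, LEFT=1

Answer: AFECDAEFF 7 1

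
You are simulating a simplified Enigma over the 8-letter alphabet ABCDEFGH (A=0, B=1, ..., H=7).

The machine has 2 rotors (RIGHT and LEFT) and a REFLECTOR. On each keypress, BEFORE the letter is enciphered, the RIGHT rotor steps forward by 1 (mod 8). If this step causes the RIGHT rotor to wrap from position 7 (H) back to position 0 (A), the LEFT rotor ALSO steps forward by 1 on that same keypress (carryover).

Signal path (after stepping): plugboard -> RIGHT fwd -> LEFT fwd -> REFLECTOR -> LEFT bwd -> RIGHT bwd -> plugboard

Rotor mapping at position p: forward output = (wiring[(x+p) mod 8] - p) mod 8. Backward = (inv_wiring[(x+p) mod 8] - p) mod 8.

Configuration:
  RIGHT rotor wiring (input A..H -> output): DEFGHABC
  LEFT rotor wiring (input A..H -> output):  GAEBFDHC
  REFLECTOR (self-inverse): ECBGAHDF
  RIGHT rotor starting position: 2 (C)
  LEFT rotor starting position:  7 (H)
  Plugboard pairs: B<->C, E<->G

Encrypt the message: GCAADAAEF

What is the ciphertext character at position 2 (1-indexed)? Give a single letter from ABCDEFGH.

Char 1 ('G'): step: R->3, L=7; G->plug->E->R->H->L->A->refl->E->L'->G->R'->D->plug->D
Char 2 ('C'): step: R->4, L=7; C->plug->B->R->E->L->C->refl->B->L'->C->R'->H->plug->H

H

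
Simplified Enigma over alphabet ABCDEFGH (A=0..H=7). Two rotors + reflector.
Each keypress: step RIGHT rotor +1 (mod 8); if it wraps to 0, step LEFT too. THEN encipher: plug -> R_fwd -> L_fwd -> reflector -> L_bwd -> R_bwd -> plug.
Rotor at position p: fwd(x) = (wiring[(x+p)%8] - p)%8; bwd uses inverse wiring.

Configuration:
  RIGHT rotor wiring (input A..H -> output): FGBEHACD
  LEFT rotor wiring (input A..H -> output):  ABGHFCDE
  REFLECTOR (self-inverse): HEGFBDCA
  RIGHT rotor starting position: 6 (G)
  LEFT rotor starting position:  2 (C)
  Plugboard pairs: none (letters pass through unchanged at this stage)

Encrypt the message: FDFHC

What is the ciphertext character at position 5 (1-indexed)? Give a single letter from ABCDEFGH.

Char 1 ('F'): step: R->7, L=2; F->plug->F->R->A->L->E->refl->B->L'->E->R'->A->plug->A
Char 2 ('D'): step: R->0, L->3 (L advanced); D->plug->D->R->E->L->B->refl->E->L'->A->R'->F->plug->F
Char 3 ('F'): step: R->1, L=3; F->plug->F->R->B->L->C->refl->G->L'->G->R'->D->plug->D
Char 4 ('H'): step: R->2, L=3; H->plug->H->R->E->L->B->refl->E->L'->A->R'->E->plug->E
Char 5 ('C'): step: R->3, L=3; C->plug->C->R->F->L->F->refl->D->L'->H->R'->D->plug->D

D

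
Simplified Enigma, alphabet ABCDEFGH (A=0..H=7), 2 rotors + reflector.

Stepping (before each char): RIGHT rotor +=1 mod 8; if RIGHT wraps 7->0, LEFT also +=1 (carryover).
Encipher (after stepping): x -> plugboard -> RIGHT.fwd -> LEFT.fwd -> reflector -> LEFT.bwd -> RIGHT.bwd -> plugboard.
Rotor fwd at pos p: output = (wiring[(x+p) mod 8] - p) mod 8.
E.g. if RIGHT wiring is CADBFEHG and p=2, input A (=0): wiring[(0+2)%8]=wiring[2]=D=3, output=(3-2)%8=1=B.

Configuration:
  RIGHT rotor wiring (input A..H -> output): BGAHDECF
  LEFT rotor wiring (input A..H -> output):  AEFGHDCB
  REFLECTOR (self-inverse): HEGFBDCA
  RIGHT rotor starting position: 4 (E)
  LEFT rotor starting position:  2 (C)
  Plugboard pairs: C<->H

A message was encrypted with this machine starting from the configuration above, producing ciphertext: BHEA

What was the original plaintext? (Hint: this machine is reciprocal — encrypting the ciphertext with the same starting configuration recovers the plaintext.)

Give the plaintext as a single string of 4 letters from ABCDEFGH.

Char 1 ('B'): step: R->5, L=2; B->plug->B->R->F->L->H->refl->A->L'->E->R'->D->plug->D
Char 2 ('H'): step: R->6, L=2; H->plug->C->R->D->L->B->refl->E->L'->B->R'->F->plug->F
Char 3 ('E'): step: R->7, L=2; E->plug->E->R->A->L->D->refl->F->L'->C->R'->B->plug->B
Char 4 ('A'): step: R->0, L->3 (L advanced); A->plug->A->R->B->L->E->refl->B->L'->G->R'->B->plug->B

Answer: DFBB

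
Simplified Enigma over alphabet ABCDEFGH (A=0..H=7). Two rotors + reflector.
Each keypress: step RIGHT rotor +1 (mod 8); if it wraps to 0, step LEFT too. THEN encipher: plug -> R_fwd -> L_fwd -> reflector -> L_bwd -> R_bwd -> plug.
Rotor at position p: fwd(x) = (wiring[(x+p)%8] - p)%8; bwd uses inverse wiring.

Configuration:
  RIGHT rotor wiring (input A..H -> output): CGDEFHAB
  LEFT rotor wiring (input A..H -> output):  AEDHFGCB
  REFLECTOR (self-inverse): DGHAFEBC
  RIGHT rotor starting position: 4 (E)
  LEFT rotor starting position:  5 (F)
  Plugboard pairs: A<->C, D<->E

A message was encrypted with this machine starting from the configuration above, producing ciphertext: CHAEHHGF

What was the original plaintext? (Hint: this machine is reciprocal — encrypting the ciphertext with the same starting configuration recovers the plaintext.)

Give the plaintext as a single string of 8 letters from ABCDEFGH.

Answer: DCBGFGED

Derivation:
Char 1 ('C'): step: R->5, L=5; C->plug->A->R->C->L->E->refl->F->L'->B->R'->E->plug->D
Char 2 ('H'): step: R->6, L=5; H->plug->H->R->B->L->F->refl->E->L'->C->R'->A->plug->C
Char 3 ('A'): step: R->7, L=5; A->plug->C->R->H->L->A->refl->D->L'->D->R'->B->plug->B
Char 4 ('E'): step: R->0, L->6 (L advanced); E->plug->D->R->E->L->F->refl->E->L'->A->R'->G->plug->G
Char 5 ('H'): step: R->1, L=6; H->plug->H->R->B->L->D->refl->A->L'->H->R'->F->plug->F
Char 6 ('H'): step: R->2, L=6; H->plug->H->R->E->L->F->refl->E->L'->A->R'->G->plug->G
Char 7 ('G'): step: R->3, L=6; G->plug->G->R->D->L->G->refl->B->L'->F->R'->D->plug->E
Char 8 ('F'): step: R->4, L=6; F->plug->F->R->C->L->C->refl->H->L'->G->R'->E->plug->D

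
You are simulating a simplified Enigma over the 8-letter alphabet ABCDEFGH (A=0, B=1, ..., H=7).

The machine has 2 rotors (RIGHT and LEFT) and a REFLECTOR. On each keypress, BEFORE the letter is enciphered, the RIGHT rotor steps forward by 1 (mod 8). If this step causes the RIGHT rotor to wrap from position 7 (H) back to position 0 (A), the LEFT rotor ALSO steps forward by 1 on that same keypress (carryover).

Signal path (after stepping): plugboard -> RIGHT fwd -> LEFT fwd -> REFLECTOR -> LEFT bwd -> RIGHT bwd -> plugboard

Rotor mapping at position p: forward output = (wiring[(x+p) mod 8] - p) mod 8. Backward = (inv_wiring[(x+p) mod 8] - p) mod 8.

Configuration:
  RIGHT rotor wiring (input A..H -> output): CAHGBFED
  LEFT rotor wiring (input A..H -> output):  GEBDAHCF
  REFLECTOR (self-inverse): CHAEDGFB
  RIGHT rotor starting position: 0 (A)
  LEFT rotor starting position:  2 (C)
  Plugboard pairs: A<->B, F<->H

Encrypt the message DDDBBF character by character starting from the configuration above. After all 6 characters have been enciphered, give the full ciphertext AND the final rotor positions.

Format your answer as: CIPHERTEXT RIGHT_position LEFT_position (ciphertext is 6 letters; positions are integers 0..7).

Answer: FEEEGC 6 2

Derivation:
Char 1 ('D'): step: R->1, L=2; D->plug->D->R->A->L->H->refl->B->L'->B->R'->H->plug->F
Char 2 ('D'): step: R->2, L=2; D->plug->D->R->D->L->F->refl->G->L'->C->R'->E->plug->E
Char 3 ('D'): step: R->3, L=2; D->plug->D->R->B->L->B->refl->H->L'->A->R'->E->plug->E
Char 4 ('B'): step: R->4, L=2; B->plug->A->R->F->L->D->refl->E->L'->G->R'->E->plug->E
Char 5 ('B'): step: R->5, L=2; B->plug->A->R->A->L->H->refl->B->L'->B->R'->G->plug->G
Char 6 ('F'): step: R->6, L=2; F->plug->H->R->H->L->C->refl->A->L'->E->R'->C->plug->C
Final: ciphertext=FEEEGC, RIGHT=6, LEFT=2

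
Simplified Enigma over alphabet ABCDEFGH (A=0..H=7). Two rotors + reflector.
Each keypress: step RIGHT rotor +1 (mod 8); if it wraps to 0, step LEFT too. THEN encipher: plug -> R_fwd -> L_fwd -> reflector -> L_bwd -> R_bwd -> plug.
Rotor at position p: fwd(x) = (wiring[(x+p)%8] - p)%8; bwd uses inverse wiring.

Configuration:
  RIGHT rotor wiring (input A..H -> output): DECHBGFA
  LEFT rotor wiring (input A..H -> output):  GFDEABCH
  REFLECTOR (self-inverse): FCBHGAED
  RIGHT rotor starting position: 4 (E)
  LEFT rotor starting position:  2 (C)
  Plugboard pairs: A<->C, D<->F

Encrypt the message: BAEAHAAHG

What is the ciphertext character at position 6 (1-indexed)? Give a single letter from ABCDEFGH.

Char 1 ('B'): step: R->5, L=2; B->plug->B->R->A->L->B->refl->C->L'->B->R'->A->plug->C
Char 2 ('A'): step: R->6, L=2; A->plug->C->R->F->L->F->refl->A->L'->E->R'->E->plug->E
Char 3 ('E'): step: R->7, L=2; E->plug->E->R->A->L->B->refl->C->L'->B->R'->A->plug->C
Char 4 ('A'): step: R->0, L->3 (L advanced); A->plug->C->R->C->L->G->refl->E->L'->E->R'->B->plug->B
Char 5 ('H'): step: R->1, L=3; H->plug->H->R->C->L->G->refl->E->L'->E->R'->F->plug->D
Char 6 ('A'): step: R->2, L=3; A->plug->C->R->H->L->A->refl->F->L'->B->R'->G->plug->G

G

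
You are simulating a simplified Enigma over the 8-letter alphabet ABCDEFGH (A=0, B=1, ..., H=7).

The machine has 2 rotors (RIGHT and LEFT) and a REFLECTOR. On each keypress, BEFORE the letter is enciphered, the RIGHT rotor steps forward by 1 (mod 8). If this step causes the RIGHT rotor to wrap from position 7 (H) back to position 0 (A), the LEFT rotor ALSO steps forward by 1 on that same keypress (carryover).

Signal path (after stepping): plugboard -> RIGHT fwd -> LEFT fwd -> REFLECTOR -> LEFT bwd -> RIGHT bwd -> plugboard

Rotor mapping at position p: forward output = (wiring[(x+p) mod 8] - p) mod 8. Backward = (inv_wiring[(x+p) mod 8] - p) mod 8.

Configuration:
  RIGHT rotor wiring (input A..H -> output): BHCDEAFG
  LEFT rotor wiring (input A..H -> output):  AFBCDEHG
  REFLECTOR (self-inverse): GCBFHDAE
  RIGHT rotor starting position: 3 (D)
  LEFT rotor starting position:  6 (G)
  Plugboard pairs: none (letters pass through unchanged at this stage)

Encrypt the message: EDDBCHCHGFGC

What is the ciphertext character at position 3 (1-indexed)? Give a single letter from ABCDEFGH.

Char 1 ('E'): step: R->4, L=6; E->plug->E->R->F->L->E->refl->H->L'->D->R'->F->plug->F
Char 2 ('D'): step: R->5, L=6; D->plug->D->R->E->L->D->refl->F->L'->G->R'->G->plug->G
Char 3 ('D'): step: R->6, L=6; D->plug->D->R->B->L->A->refl->G->L'->H->R'->A->plug->A

A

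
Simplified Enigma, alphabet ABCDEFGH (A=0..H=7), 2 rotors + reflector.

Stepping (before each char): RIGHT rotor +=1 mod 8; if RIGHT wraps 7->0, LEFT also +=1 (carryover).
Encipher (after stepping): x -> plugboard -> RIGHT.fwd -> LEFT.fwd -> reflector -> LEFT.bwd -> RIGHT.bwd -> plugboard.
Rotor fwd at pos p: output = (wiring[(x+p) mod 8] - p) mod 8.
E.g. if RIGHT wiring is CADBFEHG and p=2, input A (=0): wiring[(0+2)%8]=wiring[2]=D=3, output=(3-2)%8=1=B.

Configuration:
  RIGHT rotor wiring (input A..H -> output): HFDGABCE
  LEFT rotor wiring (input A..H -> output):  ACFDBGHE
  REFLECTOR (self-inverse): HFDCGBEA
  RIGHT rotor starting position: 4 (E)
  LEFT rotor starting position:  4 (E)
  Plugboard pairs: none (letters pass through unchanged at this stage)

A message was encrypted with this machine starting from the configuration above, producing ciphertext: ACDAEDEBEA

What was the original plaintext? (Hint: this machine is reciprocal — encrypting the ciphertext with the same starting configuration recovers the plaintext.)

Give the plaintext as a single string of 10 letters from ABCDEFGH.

Char 1 ('A'): step: R->5, L=4; A->plug->A->R->E->L->E->refl->G->L'->F->R'->B->plug->B
Char 2 ('C'): step: R->6, L=4; C->plug->C->R->B->L->C->refl->D->L'->C->R'->G->plug->G
Char 3 ('D'): step: R->7, L=4; D->plug->D->R->E->L->E->refl->G->L'->F->R'->A->plug->A
Char 4 ('A'): step: R->0, L->5 (L advanced); A->plug->A->R->H->L->E->refl->G->L'->G->R'->D->plug->D
Char 5 ('E'): step: R->1, L=5; E->plug->E->R->A->L->B->refl->F->L'->E->R'->A->plug->A
Char 6 ('D'): step: R->2, L=5; D->plug->D->R->H->L->E->refl->G->L'->G->R'->C->plug->C
Char 7 ('E'): step: R->3, L=5; E->plug->E->R->B->L->C->refl->D->L'->D->R'->A->plug->A
Char 8 ('B'): step: R->4, L=5; B->plug->B->R->F->L->A->refl->H->L'->C->R'->H->plug->H
Char 9 ('E'): step: R->5, L=5; E->plug->E->R->A->L->B->refl->F->L'->E->R'->A->plug->A
Char 10 ('A'): step: R->6, L=5; A->plug->A->R->E->L->F->refl->B->L'->A->R'->F->plug->F

Answer: BGADACAHAF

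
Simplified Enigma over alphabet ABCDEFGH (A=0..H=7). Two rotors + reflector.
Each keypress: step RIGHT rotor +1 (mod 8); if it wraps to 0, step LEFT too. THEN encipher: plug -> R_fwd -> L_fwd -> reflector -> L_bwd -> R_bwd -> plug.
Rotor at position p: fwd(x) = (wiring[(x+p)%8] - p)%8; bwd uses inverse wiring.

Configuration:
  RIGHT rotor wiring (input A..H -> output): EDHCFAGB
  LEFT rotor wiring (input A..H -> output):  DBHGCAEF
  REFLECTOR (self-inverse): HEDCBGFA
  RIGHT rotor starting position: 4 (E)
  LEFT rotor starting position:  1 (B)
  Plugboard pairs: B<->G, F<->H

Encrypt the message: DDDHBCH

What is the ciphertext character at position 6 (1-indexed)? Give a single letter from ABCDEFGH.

Char 1 ('D'): step: R->5, L=1; D->plug->D->R->H->L->C->refl->D->L'->F->R'->G->plug->B
Char 2 ('D'): step: R->6, L=1; D->plug->D->R->F->L->D->refl->C->L'->H->R'->G->plug->B
Char 3 ('D'): step: R->7, L=1; D->plug->D->R->A->L->A->refl->H->L'->E->R'->C->plug->C
Char 4 ('H'): step: R->0, L->2 (L advanced); H->plug->F->R->A->L->F->refl->G->L'->D->R'->B->plug->G
Char 5 ('B'): step: R->1, L=2; B->plug->G->R->A->L->F->refl->G->L'->D->R'->H->plug->F
Char 6 ('C'): step: R->2, L=2; C->plug->C->R->D->L->G->refl->F->L'->A->R'->B->plug->G

G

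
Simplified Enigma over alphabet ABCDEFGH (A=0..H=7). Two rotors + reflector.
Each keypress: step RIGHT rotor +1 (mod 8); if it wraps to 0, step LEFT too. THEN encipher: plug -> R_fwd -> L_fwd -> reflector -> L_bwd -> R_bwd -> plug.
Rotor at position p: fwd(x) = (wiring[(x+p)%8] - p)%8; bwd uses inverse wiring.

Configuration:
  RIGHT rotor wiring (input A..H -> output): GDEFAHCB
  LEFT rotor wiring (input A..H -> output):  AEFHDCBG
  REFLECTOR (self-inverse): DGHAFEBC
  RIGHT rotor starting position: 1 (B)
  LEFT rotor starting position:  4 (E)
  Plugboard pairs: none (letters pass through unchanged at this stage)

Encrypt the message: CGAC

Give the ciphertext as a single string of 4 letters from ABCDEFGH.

Char 1 ('C'): step: R->2, L=4; C->plug->C->R->G->L->B->refl->G->L'->B->R'->H->plug->H
Char 2 ('G'): step: R->3, L=4; G->plug->G->R->A->L->H->refl->C->L'->D->R'->F->plug->F
Char 3 ('A'): step: R->4, L=4; A->plug->A->R->E->L->E->refl->F->L'->C->R'->E->plug->E
Char 4 ('C'): step: R->5, L=4; C->plug->C->R->E->L->E->refl->F->L'->C->R'->A->plug->A

Answer: HFEA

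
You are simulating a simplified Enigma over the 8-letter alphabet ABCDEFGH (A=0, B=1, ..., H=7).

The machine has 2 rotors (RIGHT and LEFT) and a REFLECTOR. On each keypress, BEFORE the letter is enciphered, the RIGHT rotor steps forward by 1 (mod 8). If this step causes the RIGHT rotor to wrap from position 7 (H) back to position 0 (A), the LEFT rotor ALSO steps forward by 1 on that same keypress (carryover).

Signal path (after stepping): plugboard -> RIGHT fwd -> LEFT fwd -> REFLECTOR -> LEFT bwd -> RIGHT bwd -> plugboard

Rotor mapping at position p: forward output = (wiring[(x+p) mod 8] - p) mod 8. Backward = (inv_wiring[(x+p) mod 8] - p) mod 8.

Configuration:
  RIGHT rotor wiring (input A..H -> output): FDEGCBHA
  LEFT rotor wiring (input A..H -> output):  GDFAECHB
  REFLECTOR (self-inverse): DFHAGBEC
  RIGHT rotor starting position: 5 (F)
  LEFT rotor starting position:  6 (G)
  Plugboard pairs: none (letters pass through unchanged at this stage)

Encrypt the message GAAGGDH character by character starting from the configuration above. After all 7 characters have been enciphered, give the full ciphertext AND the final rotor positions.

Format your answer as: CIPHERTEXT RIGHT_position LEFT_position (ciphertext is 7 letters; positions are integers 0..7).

Char 1 ('G'): step: R->6, L=6; G->plug->G->R->E->L->H->refl->C->L'->F->R'->D->plug->D
Char 2 ('A'): step: R->7, L=6; A->plug->A->R->B->L->D->refl->A->L'->C->R'->G->plug->G
Char 3 ('A'): step: R->0, L->7 (L advanced); A->plug->A->R->F->L->F->refl->B->L'->E->R'->C->plug->C
Char 4 ('G'): step: R->1, L=7; G->plug->G->R->H->L->A->refl->D->L'->G->R'->F->plug->F
Char 5 ('G'): step: R->2, L=7; G->plug->G->R->D->L->G->refl->E->L'->C->R'->A->plug->A
Char 6 ('D'): step: R->3, L=7; D->plug->D->R->E->L->B->refl->F->L'->F->R'->E->plug->E
Char 7 ('H'): step: R->4, L=7; H->plug->H->R->C->L->E->refl->G->L'->D->R'->C->plug->C
Final: ciphertext=DGCFAEC, RIGHT=4, LEFT=7

Answer: DGCFAEC 4 7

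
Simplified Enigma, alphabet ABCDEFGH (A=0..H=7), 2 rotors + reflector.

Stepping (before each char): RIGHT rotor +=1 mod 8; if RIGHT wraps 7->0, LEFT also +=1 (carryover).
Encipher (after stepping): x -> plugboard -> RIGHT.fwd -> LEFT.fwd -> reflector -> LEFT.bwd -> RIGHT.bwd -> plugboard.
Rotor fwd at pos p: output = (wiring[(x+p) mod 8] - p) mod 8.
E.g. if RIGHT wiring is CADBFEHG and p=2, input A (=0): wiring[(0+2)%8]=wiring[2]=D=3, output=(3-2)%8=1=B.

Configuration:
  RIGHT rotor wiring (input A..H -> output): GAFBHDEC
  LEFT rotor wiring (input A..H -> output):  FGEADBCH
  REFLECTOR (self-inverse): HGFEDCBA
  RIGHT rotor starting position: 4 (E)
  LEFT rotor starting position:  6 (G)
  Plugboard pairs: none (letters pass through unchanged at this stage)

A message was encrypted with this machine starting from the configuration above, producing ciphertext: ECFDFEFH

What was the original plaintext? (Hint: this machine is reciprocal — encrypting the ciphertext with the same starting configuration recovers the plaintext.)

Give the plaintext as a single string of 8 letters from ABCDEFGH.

Answer: HEBGDFAB

Derivation:
Char 1 ('E'): step: R->5, L=6; E->plug->E->R->D->L->A->refl->H->L'->C->R'->H->plug->H
Char 2 ('C'): step: R->6, L=6; C->plug->C->R->A->L->E->refl->D->L'->H->R'->E->plug->E
Char 3 ('F'): step: R->7, L=6; F->plug->F->R->A->L->E->refl->D->L'->H->R'->B->plug->B
Char 4 ('D'): step: R->0, L->7 (L advanced); D->plug->D->R->B->L->G->refl->B->L'->E->R'->G->plug->G
Char 5 ('F'): step: R->1, L=7; F->plug->F->R->D->L->F->refl->C->L'->G->R'->D->plug->D
Char 6 ('E'): step: R->2, L=7; E->plug->E->R->C->L->H->refl->A->L'->A->R'->F->plug->F
Char 7 ('F'): step: R->3, L=7; F->plug->F->R->D->L->F->refl->C->L'->G->R'->A->plug->A
Char 8 ('H'): step: R->4, L=7; H->plug->H->R->F->L->E->refl->D->L'->H->R'->B->plug->B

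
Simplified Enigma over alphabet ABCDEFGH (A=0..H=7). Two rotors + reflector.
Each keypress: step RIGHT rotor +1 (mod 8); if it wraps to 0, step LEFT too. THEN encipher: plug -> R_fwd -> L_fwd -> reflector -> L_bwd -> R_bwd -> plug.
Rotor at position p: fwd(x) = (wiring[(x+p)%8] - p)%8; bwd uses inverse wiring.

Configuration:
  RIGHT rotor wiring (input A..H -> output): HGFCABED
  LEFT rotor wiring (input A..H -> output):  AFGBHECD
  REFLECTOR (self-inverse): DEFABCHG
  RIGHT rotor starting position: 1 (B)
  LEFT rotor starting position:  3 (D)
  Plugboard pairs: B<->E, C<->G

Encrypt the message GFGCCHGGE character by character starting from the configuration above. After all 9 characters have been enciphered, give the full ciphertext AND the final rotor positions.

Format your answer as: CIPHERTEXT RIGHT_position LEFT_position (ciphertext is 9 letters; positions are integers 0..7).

Answer: CABGGDCBF 2 4

Derivation:
Char 1 ('G'): step: R->2, L=3; G->plug->C->R->G->L->C->refl->F->L'->F->R'->G->plug->C
Char 2 ('F'): step: R->3, L=3; F->plug->F->R->E->L->A->refl->D->L'->H->R'->A->plug->A
Char 3 ('G'): step: R->4, L=3; G->plug->C->R->A->L->G->refl->H->L'->D->R'->E->plug->B
Char 4 ('C'): step: R->5, L=3; C->plug->G->R->F->L->F->refl->C->L'->G->R'->C->plug->G
Char 5 ('C'): step: R->6, L=3; C->plug->G->R->C->L->B->refl->E->L'->B->R'->C->plug->G
Char 6 ('H'): step: R->7, L=3; H->plug->H->R->F->L->F->refl->C->L'->G->R'->D->plug->D
Char 7 ('G'): step: R->0, L->4 (L advanced); G->plug->C->R->F->L->B->refl->E->L'->E->R'->G->plug->C
Char 8 ('G'): step: R->1, L=4; G->plug->C->R->B->L->A->refl->D->L'->A->R'->E->plug->B
Char 9 ('E'): step: R->2, L=4; E->plug->B->R->A->L->D->refl->A->L'->B->R'->F->plug->F
Final: ciphertext=CABGGDCBF, RIGHT=2, LEFT=4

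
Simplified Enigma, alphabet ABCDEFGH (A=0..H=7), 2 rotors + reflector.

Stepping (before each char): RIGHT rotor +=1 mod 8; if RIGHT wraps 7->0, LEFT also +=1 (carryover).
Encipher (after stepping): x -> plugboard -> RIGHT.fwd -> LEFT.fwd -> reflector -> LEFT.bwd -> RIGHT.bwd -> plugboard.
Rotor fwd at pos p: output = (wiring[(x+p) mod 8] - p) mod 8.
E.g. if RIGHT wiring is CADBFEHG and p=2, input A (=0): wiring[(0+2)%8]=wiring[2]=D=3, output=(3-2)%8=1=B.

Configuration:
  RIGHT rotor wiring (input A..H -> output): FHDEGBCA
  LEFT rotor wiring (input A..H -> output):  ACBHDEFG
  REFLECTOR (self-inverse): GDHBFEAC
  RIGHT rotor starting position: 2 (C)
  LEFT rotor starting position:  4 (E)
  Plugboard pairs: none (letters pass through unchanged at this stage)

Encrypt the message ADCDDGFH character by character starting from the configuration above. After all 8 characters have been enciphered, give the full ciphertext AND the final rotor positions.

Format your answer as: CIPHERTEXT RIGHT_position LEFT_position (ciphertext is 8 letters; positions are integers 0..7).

Char 1 ('A'): step: R->3, L=4; A->plug->A->R->B->L->A->refl->G->L'->F->R'->E->plug->E
Char 2 ('D'): step: R->4, L=4; D->plug->D->R->E->L->E->refl->F->L'->G->R'->C->plug->C
Char 3 ('C'): step: R->5, L=4; C->plug->C->R->D->L->C->refl->H->L'->A->R'->D->plug->D
Char 4 ('D'): step: R->6, L=4; D->plug->D->R->B->L->A->refl->G->L'->F->R'->E->plug->E
Char 5 ('D'): step: R->7, L=4; D->plug->D->R->E->L->E->refl->F->L'->G->R'->B->plug->B
Char 6 ('G'): step: R->0, L->5 (L advanced); G->plug->G->R->C->L->B->refl->D->L'->D->R'->C->plug->C
Char 7 ('F'): step: R->1, L=5; F->plug->F->R->B->L->A->refl->G->L'->H->R'->G->plug->G
Char 8 ('H'): step: R->2, L=5; H->plug->H->R->F->L->E->refl->F->L'->E->R'->C->plug->C
Final: ciphertext=ECDEBCGC, RIGHT=2, LEFT=5

Answer: ECDEBCGC 2 5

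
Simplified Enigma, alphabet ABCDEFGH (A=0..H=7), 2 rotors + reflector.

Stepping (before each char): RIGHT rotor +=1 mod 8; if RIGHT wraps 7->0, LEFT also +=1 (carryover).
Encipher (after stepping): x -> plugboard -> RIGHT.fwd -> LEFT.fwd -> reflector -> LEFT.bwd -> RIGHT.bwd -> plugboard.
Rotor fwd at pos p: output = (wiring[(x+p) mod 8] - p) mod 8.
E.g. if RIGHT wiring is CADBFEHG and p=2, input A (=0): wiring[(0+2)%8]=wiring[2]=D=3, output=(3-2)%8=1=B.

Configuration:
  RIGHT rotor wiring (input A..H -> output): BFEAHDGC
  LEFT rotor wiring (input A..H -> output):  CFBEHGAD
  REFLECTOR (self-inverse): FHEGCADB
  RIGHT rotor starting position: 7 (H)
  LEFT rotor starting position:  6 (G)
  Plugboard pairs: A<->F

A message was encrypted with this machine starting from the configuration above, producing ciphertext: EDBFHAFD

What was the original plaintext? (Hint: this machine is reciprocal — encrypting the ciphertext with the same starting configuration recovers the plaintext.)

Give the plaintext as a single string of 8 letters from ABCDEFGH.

Char 1 ('E'): step: R->0, L->7 (L advanced); E->plug->E->R->H->L->B->refl->H->L'->G->R'->G->plug->G
Char 2 ('D'): step: R->1, L=7; D->plug->D->R->G->L->H->refl->B->L'->H->R'->C->plug->C
Char 3 ('B'): step: R->2, L=7; B->plug->B->R->G->L->H->refl->B->L'->H->R'->G->plug->G
Char 4 ('F'): step: R->3, L=7; F->plug->A->R->F->L->A->refl->F->L'->E->R'->B->plug->B
Char 5 ('H'): step: R->4, L=7; H->plug->H->R->E->L->F->refl->A->L'->F->R'->E->plug->E
Char 6 ('A'): step: R->5, L=7; A->plug->F->R->H->L->B->refl->H->L'->G->R'->A->plug->F
Char 7 ('F'): step: R->6, L=7; F->plug->A->R->A->L->E->refl->C->L'->D->R'->C->plug->C
Char 8 ('D'): step: R->7, L=7; D->plug->D->R->F->L->A->refl->F->L'->E->R'->G->plug->G

Answer: GCGBEFCG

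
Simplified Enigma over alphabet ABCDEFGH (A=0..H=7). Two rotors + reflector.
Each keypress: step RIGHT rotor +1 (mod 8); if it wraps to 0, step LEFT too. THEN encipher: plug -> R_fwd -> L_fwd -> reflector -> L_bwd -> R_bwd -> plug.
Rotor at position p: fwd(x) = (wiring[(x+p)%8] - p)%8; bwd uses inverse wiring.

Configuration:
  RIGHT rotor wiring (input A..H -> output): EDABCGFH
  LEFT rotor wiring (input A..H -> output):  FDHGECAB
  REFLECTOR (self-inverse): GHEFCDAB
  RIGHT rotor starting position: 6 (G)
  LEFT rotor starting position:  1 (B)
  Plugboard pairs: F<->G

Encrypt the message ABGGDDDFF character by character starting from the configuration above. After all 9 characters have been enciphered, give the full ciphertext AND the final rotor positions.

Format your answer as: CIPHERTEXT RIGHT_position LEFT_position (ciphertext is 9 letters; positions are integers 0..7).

Answer: FAHBGFHGB 7 2

Derivation:
Char 1 ('A'): step: R->7, L=1; A->plug->A->R->A->L->C->refl->E->L'->H->R'->G->plug->F
Char 2 ('B'): step: R->0, L->2 (L advanced); B->plug->B->R->D->L->A->refl->G->L'->E->R'->A->plug->A
Char 3 ('G'): step: R->1, L=2; G->plug->F->R->E->L->G->refl->A->L'->D->R'->H->plug->H
Char 4 ('G'): step: R->2, L=2; G->plug->F->R->F->L->H->refl->B->L'->H->R'->B->plug->B
Char 5 ('D'): step: R->3, L=2; D->plug->D->R->C->L->C->refl->E->L'->B->R'->F->plug->G
Char 6 ('D'): step: R->4, L=2; D->plug->D->R->D->L->A->refl->G->L'->E->R'->G->plug->F
Char 7 ('D'): step: R->5, L=2; D->plug->D->R->H->L->B->refl->H->L'->F->R'->H->plug->H
Char 8 ('F'): step: R->6, L=2; F->plug->G->R->E->L->G->refl->A->L'->D->R'->F->plug->G
Char 9 ('F'): step: R->7, L=2; F->plug->G->R->H->L->B->refl->H->L'->F->R'->B->plug->B
Final: ciphertext=FAHBGFHGB, RIGHT=7, LEFT=2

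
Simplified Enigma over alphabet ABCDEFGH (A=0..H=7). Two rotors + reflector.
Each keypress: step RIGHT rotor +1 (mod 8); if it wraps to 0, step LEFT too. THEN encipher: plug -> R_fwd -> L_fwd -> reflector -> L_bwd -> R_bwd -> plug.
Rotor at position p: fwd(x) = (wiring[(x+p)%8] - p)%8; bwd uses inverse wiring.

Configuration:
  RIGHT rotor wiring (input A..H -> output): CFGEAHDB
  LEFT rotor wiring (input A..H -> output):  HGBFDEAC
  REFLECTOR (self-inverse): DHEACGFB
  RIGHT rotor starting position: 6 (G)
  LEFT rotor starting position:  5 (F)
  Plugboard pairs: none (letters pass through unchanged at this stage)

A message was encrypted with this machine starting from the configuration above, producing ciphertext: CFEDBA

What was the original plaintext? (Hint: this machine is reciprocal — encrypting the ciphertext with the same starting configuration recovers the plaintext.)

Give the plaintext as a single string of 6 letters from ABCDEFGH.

Char 1 ('C'): step: R->7, L=5; C->plug->C->R->G->L->A->refl->D->L'->B->R'->F->plug->F
Char 2 ('F'): step: R->0, L->6 (L advanced); F->plug->F->R->H->L->G->refl->F->L'->G->R'->C->plug->C
Char 3 ('E'): step: R->1, L=6; E->plug->E->R->G->L->F->refl->G->L'->H->R'->D->plug->D
Char 4 ('D'): step: R->2, L=6; D->plug->D->R->F->L->H->refl->B->L'->C->R'->B->plug->B
Char 5 ('B'): step: R->3, L=6; B->plug->B->R->F->L->H->refl->B->L'->C->R'->G->plug->G
Char 6 ('A'): step: R->4, L=6; A->plug->A->R->E->L->D->refl->A->L'->D->R'->B->plug->B

Answer: FCDBGB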